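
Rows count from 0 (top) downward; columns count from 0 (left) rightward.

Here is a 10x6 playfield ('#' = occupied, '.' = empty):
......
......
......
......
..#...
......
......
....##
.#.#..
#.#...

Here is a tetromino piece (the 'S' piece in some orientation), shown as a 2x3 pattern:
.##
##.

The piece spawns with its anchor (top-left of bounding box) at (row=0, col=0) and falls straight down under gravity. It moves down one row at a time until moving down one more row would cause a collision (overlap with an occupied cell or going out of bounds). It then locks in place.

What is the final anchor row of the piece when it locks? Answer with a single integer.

Answer: 3

Derivation:
Spawn at (row=0, col=0). Try each row:
  row 0: fits
  row 1: fits
  row 2: fits
  row 3: fits
  row 4: blocked -> lock at row 3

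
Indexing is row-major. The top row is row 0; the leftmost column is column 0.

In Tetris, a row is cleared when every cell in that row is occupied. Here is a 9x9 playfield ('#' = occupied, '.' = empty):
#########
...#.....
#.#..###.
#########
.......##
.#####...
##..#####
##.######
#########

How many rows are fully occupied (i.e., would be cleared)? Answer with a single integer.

Answer: 3

Derivation:
Check each row:
  row 0: 0 empty cells -> FULL (clear)
  row 1: 8 empty cells -> not full
  row 2: 4 empty cells -> not full
  row 3: 0 empty cells -> FULL (clear)
  row 4: 7 empty cells -> not full
  row 5: 4 empty cells -> not full
  row 6: 2 empty cells -> not full
  row 7: 1 empty cell -> not full
  row 8: 0 empty cells -> FULL (clear)
Total rows cleared: 3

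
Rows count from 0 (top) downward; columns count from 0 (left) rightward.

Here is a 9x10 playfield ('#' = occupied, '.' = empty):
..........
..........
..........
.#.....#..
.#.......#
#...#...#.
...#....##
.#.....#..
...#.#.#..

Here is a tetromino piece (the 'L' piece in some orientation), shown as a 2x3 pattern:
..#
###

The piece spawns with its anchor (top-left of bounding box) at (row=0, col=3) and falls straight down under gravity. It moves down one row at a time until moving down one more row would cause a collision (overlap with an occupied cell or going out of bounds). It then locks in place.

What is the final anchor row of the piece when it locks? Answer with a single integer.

Spawn at (row=0, col=3). Try each row:
  row 0: fits
  row 1: fits
  row 2: fits
  row 3: fits
  row 4: blocked -> lock at row 3

Answer: 3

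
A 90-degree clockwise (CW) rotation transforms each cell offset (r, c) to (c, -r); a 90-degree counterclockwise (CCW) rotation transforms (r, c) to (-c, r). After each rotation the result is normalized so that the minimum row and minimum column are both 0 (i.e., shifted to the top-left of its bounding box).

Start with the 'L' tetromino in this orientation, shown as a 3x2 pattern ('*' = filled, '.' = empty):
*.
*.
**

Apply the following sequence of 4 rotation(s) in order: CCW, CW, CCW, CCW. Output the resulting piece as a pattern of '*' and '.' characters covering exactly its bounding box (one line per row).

Start:
*.
*.
**
After rotation 1 (CCW):
..*
***
After rotation 2 (CW):
*.
*.
**
After rotation 3 (CCW):
..*
***
After rotation 4 (CCW):
**
.*
.*

Answer: **
.*
.*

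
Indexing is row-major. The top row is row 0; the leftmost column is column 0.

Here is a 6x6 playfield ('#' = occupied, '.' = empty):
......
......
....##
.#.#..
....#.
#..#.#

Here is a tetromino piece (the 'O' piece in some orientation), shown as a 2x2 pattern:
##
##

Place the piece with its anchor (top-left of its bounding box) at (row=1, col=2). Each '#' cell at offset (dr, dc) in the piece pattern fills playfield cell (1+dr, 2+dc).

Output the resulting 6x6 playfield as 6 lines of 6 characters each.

Answer: ......
..##..
..####
.#.#..
....#.
#..#.#

Derivation:
Fill (1+0,2+0) = (1,2)
Fill (1+0,2+1) = (1,3)
Fill (1+1,2+0) = (2,2)
Fill (1+1,2+1) = (2,3)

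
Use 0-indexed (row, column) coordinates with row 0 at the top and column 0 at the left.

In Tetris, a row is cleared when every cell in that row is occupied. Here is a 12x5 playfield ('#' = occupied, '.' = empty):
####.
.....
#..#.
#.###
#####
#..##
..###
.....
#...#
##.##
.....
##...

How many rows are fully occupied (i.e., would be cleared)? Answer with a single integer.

Check each row:
  row 0: 1 empty cell -> not full
  row 1: 5 empty cells -> not full
  row 2: 3 empty cells -> not full
  row 3: 1 empty cell -> not full
  row 4: 0 empty cells -> FULL (clear)
  row 5: 2 empty cells -> not full
  row 6: 2 empty cells -> not full
  row 7: 5 empty cells -> not full
  row 8: 3 empty cells -> not full
  row 9: 1 empty cell -> not full
  row 10: 5 empty cells -> not full
  row 11: 3 empty cells -> not full
Total rows cleared: 1

Answer: 1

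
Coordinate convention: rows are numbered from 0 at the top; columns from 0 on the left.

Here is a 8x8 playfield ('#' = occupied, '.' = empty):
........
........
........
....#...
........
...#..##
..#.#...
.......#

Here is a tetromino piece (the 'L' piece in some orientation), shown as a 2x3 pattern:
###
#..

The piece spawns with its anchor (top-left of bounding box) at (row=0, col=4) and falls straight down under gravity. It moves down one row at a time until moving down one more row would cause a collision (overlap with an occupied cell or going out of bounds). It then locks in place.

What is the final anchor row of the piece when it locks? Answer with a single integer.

Answer: 1

Derivation:
Spawn at (row=0, col=4). Try each row:
  row 0: fits
  row 1: fits
  row 2: blocked -> lock at row 1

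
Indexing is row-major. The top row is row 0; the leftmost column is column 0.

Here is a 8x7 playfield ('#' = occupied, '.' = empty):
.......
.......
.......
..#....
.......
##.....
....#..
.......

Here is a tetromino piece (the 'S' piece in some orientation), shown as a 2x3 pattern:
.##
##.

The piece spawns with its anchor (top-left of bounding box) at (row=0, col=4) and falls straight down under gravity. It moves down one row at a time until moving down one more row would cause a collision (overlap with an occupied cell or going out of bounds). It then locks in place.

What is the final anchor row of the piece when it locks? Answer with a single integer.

Spawn at (row=0, col=4). Try each row:
  row 0: fits
  row 1: fits
  row 2: fits
  row 3: fits
  row 4: fits
  row 5: blocked -> lock at row 4

Answer: 4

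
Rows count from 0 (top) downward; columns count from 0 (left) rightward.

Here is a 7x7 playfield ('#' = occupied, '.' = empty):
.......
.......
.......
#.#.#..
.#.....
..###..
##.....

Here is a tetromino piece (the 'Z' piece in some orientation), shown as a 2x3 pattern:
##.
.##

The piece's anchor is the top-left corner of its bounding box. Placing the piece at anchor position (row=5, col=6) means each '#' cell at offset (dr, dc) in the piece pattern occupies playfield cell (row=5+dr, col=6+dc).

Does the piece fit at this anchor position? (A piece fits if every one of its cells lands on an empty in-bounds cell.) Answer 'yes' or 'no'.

Answer: no

Derivation:
Check each piece cell at anchor (5, 6):
  offset (0,0) -> (5,6): empty -> OK
  offset (0,1) -> (5,7): out of bounds -> FAIL
  offset (1,1) -> (6,7): out of bounds -> FAIL
  offset (1,2) -> (6,8): out of bounds -> FAIL
All cells valid: no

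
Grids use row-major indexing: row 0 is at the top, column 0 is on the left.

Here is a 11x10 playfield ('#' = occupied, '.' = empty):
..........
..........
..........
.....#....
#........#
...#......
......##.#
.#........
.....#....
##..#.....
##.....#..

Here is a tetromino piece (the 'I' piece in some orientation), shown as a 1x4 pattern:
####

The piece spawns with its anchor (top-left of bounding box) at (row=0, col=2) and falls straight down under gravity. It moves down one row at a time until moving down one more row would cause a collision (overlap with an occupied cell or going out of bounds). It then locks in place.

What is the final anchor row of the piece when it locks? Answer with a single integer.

Spawn at (row=0, col=2). Try each row:
  row 0: fits
  row 1: fits
  row 2: fits
  row 3: blocked -> lock at row 2

Answer: 2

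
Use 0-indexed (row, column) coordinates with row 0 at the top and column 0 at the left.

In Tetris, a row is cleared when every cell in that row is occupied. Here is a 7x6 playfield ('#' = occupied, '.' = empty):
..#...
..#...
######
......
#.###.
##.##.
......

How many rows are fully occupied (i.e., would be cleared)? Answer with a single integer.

Answer: 1

Derivation:
Check each row:
  row 0: 5 empty cells -> not full
  row 1: 5 empty cells -> not full
  row 2: 0 empty cells -> FULL (clear)
  row 3: 6 empty cells -> not full
  row 4: 2 empty cells -> not full
  row 5: 2 empty cells -> not full
  row 6: 6 empty cells -> not full
Total rows cleared: 1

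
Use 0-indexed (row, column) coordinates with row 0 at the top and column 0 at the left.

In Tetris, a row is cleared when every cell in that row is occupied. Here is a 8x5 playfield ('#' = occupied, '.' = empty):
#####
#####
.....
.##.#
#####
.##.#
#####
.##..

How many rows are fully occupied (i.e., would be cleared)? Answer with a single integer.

Answer: 4

Derivation:
Check each row:
  row 0: 0 empty cells -> FULL (clear)
  row 1: 0 empty cells -> FULL (clear)
  row 2: 5 empty cells -> not full
  row 3: 2 empty cells -> not full
  row 4: 0 empty cells -> FULL (clear)
  row 5: 2 empty cells -> not full
  row 6: 0 empty cells -> FULL (clear)
  row 7: 3 empty cells -> not full
Total rows cleared: 4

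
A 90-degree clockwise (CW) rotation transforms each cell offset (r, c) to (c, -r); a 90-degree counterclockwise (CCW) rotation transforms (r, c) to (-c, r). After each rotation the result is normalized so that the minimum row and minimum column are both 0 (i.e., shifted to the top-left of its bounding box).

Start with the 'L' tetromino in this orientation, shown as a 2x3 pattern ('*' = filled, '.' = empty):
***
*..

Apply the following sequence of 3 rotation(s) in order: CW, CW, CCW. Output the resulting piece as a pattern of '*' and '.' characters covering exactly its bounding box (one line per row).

Start:
***
*..
After rotation 1 (CW):
**
.*
.*
After rotation 2 (CW):
..*
***
After rotation 3 (CCW):
**
.*
.*

Answer: **
.*
.*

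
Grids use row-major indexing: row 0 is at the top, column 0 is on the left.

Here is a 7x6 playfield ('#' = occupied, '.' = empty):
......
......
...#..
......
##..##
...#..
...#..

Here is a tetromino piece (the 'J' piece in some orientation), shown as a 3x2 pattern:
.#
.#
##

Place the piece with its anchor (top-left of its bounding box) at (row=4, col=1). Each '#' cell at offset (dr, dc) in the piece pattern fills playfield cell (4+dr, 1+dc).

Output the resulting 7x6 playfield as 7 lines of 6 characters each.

Answer: ......
......
...#..
......
###.##
..##..
.###..

Derivation:
Fill (4+0,1+1) = (4,2)
Fill (4+1,1+1) = (5,2)
Fill (4+2,1+0) = (6,1)
Fill (4+2,1+1) = (6,2)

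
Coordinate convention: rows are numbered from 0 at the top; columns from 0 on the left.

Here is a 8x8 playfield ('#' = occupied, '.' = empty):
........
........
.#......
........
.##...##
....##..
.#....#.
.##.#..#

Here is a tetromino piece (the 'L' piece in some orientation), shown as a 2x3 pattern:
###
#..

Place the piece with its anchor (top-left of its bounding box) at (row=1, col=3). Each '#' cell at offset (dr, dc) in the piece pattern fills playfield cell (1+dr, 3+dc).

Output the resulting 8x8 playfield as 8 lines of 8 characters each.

Fill (1+0,3+0) = (1,3)
Fill (1+0,3+1) = (1,4)
Fill (1+0,3+2) = (1,5)
Fill (1+1,3+0) = (2,3)

Answer: ........
...###..
.#.#....
........
.##...##
....##..
.#....#.
.##.#..#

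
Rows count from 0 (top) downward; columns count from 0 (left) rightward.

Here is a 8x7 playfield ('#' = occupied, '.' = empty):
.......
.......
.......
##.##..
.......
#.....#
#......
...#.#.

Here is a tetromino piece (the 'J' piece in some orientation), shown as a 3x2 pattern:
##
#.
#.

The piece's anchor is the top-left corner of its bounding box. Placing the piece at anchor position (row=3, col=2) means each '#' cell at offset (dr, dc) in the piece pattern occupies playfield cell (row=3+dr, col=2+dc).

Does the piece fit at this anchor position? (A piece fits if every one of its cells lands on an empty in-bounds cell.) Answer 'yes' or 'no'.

Check each piece cell at anchor (3, 2):
  offset (0,0) -> (3,2): empty -> OK
  offset (0,1) -> (3,3): occupied ('#') -> FAIL
  offset (1,0) -> (4,2): empty -> OK
  offset (2,0) -> (5,2): empty -> OK
All cells valid: no

Answer: no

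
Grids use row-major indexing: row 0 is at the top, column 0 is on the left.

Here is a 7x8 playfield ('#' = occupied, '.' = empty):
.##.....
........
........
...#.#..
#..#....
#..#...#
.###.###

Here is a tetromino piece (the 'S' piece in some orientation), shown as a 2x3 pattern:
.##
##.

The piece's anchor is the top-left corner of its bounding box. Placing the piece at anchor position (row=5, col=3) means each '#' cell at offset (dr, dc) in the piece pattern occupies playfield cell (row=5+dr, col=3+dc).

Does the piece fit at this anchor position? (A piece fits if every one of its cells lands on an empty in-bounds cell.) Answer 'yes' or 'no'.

Answer: no

Derivation:
Check each piece cell at anchor (5, 3):
  offset (0,1) -> (5,4): empty -> OK
  offset (0,2) -> (5,5): empty -> OK
  offset (1,0) -> (6,3): occupied ('#') -> FAIL
  offset (1,1) -> (6,4): empty -> OK
All cells valid: no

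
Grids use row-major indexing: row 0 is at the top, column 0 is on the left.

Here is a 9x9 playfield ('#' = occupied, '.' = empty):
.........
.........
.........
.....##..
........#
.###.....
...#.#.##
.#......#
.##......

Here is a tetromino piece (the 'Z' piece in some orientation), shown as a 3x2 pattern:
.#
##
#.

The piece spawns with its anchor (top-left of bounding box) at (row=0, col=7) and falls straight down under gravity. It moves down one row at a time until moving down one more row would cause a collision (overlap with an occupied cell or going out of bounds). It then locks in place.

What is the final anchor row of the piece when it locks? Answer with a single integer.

Answer: 2

Derivation:
Spawn at (row=0, col=7). Try each row:
  row 0: fits
  row 1: fits
  row 2: fits
  row 3: blocked -> lock at row 2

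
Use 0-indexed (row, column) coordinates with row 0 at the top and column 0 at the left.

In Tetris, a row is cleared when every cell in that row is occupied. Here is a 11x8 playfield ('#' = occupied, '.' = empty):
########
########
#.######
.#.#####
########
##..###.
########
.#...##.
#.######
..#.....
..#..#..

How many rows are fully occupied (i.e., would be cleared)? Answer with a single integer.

Check each row:
  row 0: 0 empty cells -> FULL (clear)
  row 1: 0 empty cells -> FULL (clear)
  row 2: 1 empty cell -> not full
  row 3: 2 empty cells -> not full
  row 4: 0 empty cells -> FULL (clear)
  row 5: 3 empty cells -> not full
  row 6: 0 empty cells -> FULL (clear)
  row 7: 5 empty cells -> not full
  row 8: 1 empty cell -> not full
  row 9: 7 empty cells -> not full
  row 10: 6 empty cells -> not full
Total rows cleared: 4

Answer: 4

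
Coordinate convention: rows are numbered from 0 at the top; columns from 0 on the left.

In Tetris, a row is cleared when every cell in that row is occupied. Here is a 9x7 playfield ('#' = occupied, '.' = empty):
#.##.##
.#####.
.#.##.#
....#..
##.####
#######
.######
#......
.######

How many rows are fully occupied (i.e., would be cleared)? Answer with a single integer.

Answer: 1

Derivation:
Check each row:
  row 0: 2 empty cells -> not full
  row 1: 2 empty cells -> not full
  row 2: 3 empty cells -> not full
  row 3: 6 empty cells -> not full
  row 4: 1 empty cell -> not full
  row 5: 0 empty cells -> FULL (clear)
  row 6: 1 empty cell -> not full
  row 7: 6 empty cells -> not full
  row 8: 1 empty cell -> not full
Total rows cleared: 1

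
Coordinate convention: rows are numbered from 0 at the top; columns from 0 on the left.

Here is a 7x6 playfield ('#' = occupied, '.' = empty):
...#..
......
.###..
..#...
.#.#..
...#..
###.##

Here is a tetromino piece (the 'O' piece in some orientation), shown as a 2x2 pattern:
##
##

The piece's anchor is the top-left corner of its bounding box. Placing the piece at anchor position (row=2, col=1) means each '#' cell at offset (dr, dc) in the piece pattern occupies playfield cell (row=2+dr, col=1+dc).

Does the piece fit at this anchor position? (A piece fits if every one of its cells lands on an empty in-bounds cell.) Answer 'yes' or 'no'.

Check each piece cell at anchor (2, 1):
  offset (0,0) -> (2,1): occupied ('#') -> FAIL
  offset (0,1) -> (2,2): occupied ('#') -> FAIL
  offset (1,0) -> (3,1): empty -> OK
  offset (1,1) -> (3,2): occupied ('#') -> FAIL
All cells valid: no

Answer: no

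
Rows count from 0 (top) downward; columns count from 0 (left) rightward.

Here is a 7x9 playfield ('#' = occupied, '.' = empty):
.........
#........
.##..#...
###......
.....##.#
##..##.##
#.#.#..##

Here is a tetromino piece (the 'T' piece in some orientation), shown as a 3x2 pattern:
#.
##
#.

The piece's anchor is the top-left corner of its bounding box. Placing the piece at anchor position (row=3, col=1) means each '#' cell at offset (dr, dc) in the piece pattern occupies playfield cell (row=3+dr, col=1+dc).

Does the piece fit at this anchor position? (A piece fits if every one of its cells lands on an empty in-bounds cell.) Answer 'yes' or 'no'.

Answer: no

Derivation:
Check each piece cell at anchor (3, 1):
  offset (0,0) -> (3,1): occupied ('#') -> FAIL
  offset (1,0) -> (4,1): empty -> OK
  offset (1,1) -> (4,2): empty -> OK
  offset (2,0) -> (5,1): occupied ('#') -> FAIL
All cells valid: no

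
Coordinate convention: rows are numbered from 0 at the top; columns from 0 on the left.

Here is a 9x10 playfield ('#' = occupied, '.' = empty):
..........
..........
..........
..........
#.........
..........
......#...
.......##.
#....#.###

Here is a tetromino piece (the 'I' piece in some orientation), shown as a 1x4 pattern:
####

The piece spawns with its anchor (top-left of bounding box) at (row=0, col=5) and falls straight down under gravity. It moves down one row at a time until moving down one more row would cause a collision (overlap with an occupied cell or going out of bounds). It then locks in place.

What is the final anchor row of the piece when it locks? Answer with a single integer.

Answer: 5

Derivation:
Spawn at (row=0, col=5). Try each row:
  row 0: fits
  row 1: fits
  row 2: fits
  row 3: fits
  row 4: fits
  row 5: fits
  row 6: blocked -> lock at row 5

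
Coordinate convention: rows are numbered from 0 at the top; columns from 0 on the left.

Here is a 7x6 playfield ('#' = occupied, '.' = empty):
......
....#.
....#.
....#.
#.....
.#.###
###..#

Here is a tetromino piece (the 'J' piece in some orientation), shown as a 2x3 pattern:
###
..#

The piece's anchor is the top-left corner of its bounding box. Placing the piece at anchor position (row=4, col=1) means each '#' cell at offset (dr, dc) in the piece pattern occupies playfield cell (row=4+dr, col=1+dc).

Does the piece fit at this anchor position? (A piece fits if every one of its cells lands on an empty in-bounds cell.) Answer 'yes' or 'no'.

Check each piece cell at anchor (4, 1):
  offset (0,0) -> (4,1): empty -> OK
  offset (0,1) -> (4,2): empty -> OK
  offset (0,2) -> (4,3): empty -> OK
  offset (1,2) -> (5,3): occupied ('#') -> FAIL
All cells valid: no

Answer: no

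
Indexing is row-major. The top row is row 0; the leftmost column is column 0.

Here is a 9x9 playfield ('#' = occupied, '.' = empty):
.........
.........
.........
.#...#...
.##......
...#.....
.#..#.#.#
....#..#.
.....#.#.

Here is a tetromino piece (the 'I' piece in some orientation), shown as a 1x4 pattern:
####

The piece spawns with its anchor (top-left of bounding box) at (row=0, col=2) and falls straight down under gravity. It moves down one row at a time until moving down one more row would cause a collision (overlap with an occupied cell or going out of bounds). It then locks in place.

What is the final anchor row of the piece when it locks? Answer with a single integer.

Spawn at (row=0, col=2). Try each row:
  row 0: fits
  row 1: fits
  row 2: fits
  row 3: blocked -> lock at row 2

Answer: 2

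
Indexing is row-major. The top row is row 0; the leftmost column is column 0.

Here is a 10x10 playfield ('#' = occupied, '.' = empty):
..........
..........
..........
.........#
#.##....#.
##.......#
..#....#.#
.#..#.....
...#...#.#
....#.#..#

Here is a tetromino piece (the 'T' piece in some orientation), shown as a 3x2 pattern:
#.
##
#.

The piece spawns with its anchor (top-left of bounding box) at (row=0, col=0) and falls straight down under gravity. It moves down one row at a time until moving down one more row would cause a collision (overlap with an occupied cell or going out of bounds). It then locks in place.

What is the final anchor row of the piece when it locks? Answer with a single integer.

Answer: 1

Derivation:
Spawn at (row=0, col=0). Try each row:
  row 0: fits
  row 1: fits
  row 2: blocked -> lock at row 1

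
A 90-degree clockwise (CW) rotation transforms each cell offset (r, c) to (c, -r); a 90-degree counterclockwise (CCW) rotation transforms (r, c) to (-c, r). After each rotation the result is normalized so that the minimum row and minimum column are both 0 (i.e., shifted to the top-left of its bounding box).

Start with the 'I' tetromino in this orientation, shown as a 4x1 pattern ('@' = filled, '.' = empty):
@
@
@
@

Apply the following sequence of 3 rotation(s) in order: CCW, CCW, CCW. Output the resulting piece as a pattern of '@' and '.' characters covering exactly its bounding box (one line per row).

Answer: @@@@

Derivation:
Start:
@
@
@
@
After rotation 1 (CCW):
@@@@
After rotation 2 (CCW):
@
@
@
@
After rotation 3 (CCW):
@@@@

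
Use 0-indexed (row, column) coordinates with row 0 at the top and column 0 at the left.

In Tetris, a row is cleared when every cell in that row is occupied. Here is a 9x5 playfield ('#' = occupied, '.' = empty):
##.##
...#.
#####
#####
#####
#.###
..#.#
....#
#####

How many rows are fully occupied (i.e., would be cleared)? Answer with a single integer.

Check each row:
  row 0: 1 empty cell -> not full
  row 1: 4 empty cells -> not full
  row 2: 0 empty cells -> FULL (clear)
  row 3: 0 empty cells -> FULL (clear)
  row 4: 0 empty cells -> FULL (clear)
  row 5: 1 empty cell -> not full
  row 6: 3 empty cells -> not full
  row 7: 4 empty cells -> not full
  row 8: 0 empty cells -> FULL (clear)
Total rows cleared: 4

Answer: 4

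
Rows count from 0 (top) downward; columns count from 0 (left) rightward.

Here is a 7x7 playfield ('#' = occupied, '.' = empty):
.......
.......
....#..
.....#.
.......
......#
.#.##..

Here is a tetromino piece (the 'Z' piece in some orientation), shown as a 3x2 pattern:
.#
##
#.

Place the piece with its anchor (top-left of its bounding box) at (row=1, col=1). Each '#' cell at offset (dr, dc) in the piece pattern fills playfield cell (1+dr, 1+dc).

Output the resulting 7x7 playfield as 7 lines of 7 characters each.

Answer: .......
..#....
.##.#..
.#...#.
.......
......#
.#.##..

Derivation:
Fill (1+0,1+1) = (1,2)
Fill (1+1,1+0) = (2,1)
Fill (1+1,1+1) = (2,2)
Fill (1+2,1+0) = (3,1)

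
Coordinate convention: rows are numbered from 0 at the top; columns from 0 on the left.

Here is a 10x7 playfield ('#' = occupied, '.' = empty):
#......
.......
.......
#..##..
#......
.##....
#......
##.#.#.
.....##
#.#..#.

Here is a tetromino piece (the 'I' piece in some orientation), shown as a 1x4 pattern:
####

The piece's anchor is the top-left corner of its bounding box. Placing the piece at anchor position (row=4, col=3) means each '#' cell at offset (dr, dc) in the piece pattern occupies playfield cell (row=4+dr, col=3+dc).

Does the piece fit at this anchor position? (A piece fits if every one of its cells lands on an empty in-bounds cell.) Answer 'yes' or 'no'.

Check each piece cell at anchor (4, 3):
  offset (0,0) -> (4,3): empty -> OK
  offset (0,1) -> (4,4): empty -> OK
  offset (0,2) -> (4,5): empty -> OK
  offset (0,3) -> (4,6): empty -> OK
All cells valid: yes

Answer: yes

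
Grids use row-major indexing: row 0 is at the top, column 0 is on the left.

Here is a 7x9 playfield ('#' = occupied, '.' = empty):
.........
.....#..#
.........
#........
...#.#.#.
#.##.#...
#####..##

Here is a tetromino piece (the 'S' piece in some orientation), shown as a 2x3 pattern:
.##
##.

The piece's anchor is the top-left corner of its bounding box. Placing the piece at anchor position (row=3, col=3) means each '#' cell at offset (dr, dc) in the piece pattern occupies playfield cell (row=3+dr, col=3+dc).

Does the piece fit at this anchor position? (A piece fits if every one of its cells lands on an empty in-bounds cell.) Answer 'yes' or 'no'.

Check each piece cell at anchor (3, 3):
  offset (0,1) -> (3,4): empty -> OK
  offset (0,2) -> (3,5): empty -> OK
  offset (1,0) -> (4,3): occupied ('#') -> FAIL
  offset (1,1) -> (4,4): empty -> OK
All cells valid: no

Answer: no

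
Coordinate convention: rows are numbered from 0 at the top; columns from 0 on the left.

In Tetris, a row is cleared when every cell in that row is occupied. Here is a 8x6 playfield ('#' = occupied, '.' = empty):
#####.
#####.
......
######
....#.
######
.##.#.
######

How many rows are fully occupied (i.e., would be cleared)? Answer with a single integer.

Answer: 3

Derivation:
Check each row:
  row 0: 1 empty cell -> not full
  row 1: 1 empty cell -> not full
  row 2: 6 empty cells -> not full
  row 3: 0 empty cells -> FULL (clear)
  row 4: 5 empty cells -> not full
  row 5: 0 empty cells -> FULL (clear)
  row 6: 3 empty cells -> not full
  row 7: 0 empty cells -> FULL (clear)
Total rows cleared: 3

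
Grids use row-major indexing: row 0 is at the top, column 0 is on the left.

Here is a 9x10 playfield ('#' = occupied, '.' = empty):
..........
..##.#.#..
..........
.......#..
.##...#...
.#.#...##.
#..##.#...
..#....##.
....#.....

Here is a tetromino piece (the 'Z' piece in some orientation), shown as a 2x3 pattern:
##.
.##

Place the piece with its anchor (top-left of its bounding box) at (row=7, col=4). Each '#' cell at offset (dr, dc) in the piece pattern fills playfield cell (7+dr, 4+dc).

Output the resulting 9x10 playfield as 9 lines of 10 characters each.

Answer: ..........
..##.#.#..
..........
.......#..
.##...#...
.#.#...##.
#..##.#...
..#.##.##.
....###...

Derivation:
Fill (7+0,4+0) = (7,4)
Fill (7+0,4+1) = (7,5)
Fill (7+1,4+1) = (8,5)
Fill (7+1,4+2) = (8,6)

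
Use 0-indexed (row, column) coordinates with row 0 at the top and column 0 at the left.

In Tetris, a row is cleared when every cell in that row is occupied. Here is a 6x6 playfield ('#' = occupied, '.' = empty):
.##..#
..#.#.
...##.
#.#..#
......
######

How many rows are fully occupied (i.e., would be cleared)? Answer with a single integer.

Answer: 1

Derivation:
Check each row:
  row 0: 3 empty cells -> not full
  row 1: 4 empty cells -> not full
  row 2: 4 empty cells -> not full
  row 3: 3 empty cells -> not full
  row 4: 6 empty cells -> not full
  row 5: 0 empty cells -> FULL (clear)
Total rows cleared: 1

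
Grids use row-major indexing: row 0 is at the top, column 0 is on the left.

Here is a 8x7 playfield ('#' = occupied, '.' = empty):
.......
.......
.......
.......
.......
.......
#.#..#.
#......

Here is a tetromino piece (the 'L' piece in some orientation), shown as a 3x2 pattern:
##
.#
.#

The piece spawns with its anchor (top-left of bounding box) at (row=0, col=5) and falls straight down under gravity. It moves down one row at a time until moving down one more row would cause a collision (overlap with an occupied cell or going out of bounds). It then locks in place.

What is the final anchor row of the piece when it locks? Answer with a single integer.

Spawn at (row=0, col=5). Try each row:
  row 0: fits
  row 1: fits
  row 2: fits
  row 3: fits
  row 4: fits
  row 5: fits
  row 6: blocked -> lock at row 5

Answer: 5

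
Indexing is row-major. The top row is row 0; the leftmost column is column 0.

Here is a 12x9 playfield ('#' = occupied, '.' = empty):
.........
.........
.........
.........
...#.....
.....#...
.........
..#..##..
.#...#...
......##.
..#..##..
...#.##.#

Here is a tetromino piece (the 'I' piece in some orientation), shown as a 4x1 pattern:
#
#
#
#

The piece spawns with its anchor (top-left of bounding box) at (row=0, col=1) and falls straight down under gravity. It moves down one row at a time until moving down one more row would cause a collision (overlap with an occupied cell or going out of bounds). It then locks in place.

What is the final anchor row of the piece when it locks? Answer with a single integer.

Spawn at (row=0, col=1). Try each row:
  row 0: fits
  row 1: fits
  row 2: fits
  row 3: fits
  row 4: fits
  row 5: blocked -> lock at row 4

Answer: 4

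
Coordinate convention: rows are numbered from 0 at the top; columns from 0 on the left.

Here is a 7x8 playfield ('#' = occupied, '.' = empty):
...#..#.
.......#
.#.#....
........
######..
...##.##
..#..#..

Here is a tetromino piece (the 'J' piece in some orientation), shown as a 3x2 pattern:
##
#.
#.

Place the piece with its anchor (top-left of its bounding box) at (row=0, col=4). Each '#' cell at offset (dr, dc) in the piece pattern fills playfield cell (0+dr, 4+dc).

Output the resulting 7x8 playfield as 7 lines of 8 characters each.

Fill (0+0,4+0) = (0,4)
Fill (0+0,4+1) = (0,5)
Fill (0+1,4+0) = (1,4)
Fill (0+2,4+0) = (2,4)

Answer: ...####.
....#..#
.#.##...
........
######..
...##.##
..#..#..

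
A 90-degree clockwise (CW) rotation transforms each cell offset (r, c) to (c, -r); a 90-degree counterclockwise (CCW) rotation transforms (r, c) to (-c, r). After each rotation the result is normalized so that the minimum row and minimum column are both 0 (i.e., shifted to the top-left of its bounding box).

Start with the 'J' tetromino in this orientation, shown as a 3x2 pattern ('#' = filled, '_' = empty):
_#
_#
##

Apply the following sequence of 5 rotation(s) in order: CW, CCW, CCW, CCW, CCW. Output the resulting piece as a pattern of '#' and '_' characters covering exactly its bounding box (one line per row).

Answer: #__
###

Derivation:
Start:
_#
_#
##
After rotation 1 (CW):
#__
###
After rotation 2 (CCW):
_#
_#
##
After rotation 3 (CCW):
###
__#
After rotation 4 (CCW):
##
#_
#_
After rotation 5 (CCW):
#__
###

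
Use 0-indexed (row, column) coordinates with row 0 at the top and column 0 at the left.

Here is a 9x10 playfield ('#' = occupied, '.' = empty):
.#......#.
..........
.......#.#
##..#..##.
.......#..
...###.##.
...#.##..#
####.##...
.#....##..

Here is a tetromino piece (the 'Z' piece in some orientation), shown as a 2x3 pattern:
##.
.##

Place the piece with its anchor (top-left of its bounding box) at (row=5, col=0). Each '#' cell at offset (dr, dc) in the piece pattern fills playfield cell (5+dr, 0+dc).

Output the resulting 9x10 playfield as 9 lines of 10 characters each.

Fill (5+0,0+0) = (5,0)
Fill (5+0,0+1) = (5,1)
Fill (5+1,0+1) = (6,1)
Fill (5+1,0+2) = (6,2)

Answer: .#......#.
..........
.......#.#
##..#..##.
.......#..
##.###.##.
.###.##..#
####.##...
.#....##..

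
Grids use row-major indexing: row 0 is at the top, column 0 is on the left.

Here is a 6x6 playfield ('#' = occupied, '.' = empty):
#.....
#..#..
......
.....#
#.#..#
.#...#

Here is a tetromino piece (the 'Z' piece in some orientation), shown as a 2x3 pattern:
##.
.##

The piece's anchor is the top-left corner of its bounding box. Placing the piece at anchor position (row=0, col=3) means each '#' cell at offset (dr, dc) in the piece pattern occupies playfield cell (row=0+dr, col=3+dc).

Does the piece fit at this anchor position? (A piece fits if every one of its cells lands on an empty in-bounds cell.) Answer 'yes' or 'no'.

Answer: yes

Derivation:
Check each piece cell at anchor (0, 3):
  offset (0,0) -> (0,3): empty -> OK
  offset (0,1) -> (0,4): empty -> OK
  offset (1,1) -> (1,4): empty -> OK
  offset (1,2) -> (1,5): empty -> OK
All cells valid: yes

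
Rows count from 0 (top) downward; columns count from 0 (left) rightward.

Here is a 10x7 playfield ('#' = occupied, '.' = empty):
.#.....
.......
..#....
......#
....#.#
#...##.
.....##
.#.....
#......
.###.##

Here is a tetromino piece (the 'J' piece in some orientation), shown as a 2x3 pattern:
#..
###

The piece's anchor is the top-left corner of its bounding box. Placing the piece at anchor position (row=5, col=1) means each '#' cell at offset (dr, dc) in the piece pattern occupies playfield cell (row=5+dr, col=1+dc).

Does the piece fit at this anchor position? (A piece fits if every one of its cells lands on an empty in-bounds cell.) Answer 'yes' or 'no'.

Answer: yes

Derivation:
Check each piece cell at anchor (5, 1):
  offset (0,0) -> (5,1): empty -> OK
  offset (1,0) -> (6,1): empty -> OK
  offset (1,1) -> (6,2): empty -> OK
  offset (1,2) -> (6,3): empty -> OK
All cells valid: yes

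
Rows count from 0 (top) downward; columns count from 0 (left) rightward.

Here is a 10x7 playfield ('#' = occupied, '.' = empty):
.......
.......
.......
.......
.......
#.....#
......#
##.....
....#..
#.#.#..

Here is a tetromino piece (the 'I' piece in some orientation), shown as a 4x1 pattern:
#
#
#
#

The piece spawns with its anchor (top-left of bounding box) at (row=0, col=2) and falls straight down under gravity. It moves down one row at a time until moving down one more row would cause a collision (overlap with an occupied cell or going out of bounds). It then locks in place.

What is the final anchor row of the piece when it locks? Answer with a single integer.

Answer: 5

Derivation:
Spawn at (row=0, col=2). Try each row:
  row 0: fits
  row 1: fits
  row 2: fits
  row 3: fits
  row 4: fits
  row 5: fits
  row 6: blocked -> lock at row 5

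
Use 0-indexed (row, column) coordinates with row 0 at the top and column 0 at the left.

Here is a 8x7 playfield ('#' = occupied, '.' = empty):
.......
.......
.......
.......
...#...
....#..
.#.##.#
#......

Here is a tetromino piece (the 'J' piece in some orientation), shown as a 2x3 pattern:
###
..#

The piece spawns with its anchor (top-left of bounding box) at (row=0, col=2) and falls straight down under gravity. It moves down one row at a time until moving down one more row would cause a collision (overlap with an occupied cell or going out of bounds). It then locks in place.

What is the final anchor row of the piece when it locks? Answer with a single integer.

Answer: 3

Derivation:
Spawn at (row=0, col=2). Try each row:
  row 0: fits
  row 1: fits
  row 2: fits
  row 3: fits
  row 4: blocked -> lock at row 3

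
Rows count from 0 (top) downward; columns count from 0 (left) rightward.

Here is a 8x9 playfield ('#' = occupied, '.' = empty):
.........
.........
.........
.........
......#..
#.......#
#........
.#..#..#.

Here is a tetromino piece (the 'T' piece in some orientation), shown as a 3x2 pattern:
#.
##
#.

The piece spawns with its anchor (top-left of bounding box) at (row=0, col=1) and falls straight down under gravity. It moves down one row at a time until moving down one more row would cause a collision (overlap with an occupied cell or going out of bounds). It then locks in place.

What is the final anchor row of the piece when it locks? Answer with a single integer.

Answer: 4

Derivation:
Spawn at (row=0, col=1). Try each row:
  row 0: fits
  row 1: fits
  row 2: fits
  row 3: fits
  row 4: fits
  row 5: blocked -> lock at row 4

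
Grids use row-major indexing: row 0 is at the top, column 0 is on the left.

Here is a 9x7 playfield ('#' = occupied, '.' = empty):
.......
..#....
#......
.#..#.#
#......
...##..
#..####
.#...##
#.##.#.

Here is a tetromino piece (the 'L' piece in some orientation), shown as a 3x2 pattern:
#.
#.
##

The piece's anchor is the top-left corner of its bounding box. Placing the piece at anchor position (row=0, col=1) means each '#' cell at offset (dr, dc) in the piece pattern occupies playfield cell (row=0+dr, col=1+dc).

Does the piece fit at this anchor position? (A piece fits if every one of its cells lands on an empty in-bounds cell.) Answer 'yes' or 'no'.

Check each piece cell at anchor (0, 1):
  offset (0,0) -> (0,1): empty -> OK
  offset (1,0) -> (1,1): empty -> OK
  offset (2,0) -> (2,1): empty -> OK
  offset (2,1) -> (2,2): empty -> OK
All cells valid: yes

Answer: yes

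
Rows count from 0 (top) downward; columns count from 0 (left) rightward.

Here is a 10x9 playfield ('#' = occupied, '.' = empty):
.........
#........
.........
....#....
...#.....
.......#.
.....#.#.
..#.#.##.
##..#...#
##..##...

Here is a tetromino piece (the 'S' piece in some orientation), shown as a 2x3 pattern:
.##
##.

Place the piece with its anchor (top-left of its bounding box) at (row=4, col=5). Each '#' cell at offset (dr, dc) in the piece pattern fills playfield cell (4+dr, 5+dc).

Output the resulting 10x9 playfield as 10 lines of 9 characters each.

Fill (4+0,5+1) = (4,6)
Fill (4+0,5+2) = (4,7)
Fill (4+1,5+0) = (5,5)
Fill (4+1,5+1) = (5,6)

Answer: .........
#........
.........
....#....
...#..##.
.....###.
.....#.#.
..#.#.##.
##..#...#
##..##...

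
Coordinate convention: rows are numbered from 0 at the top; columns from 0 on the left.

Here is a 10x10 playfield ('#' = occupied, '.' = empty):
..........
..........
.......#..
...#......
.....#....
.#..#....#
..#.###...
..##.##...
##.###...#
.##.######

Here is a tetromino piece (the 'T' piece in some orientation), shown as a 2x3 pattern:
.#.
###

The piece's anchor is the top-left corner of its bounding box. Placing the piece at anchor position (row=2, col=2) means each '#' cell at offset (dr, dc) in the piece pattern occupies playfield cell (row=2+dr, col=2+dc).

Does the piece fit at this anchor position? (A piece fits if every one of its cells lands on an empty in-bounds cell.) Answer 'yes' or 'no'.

Answer: no

Derivation:
Check each piece cell at anchor (2, 2):
  offset (0,1) -> (2,3): empty -> OK
  offset (1,0) -> (3,2): empty -> OK
  offset (1,1) -> (3,3): occupied ('#') -> FAIL
  offset (1,2) -> (3,4): empty -> OK
All cells valid: no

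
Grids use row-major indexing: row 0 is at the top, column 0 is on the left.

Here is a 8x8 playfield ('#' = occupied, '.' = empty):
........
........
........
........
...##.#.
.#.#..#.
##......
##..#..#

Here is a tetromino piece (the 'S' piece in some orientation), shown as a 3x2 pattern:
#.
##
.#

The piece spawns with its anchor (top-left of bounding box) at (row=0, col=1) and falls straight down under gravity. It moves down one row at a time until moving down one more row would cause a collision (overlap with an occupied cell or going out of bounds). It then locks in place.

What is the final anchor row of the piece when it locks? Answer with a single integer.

Spawn at (row=0, col=1). Try each row:
  row 0: fits
  row 1: fits
  row 2: fits
  row 3: fits
  row 4: blocked -> lock at row 3

Answer: 3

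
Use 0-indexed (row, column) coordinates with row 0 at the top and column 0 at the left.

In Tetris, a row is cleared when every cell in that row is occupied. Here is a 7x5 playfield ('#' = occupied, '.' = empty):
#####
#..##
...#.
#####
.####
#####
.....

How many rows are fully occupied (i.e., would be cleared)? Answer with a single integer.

Answer: 3

Derivation:
Check each row:
  row 0: 0 empty cells -> FULL (clear)
  row 1: 2 empty cells -> not full
  row 2: 4 empty cells -> not full
  row 3: 0 empty cells -> FULL (clear)
  row 4: 1 empty cell -> not full
  row 5: 0 empty cells -> FULL (clear)
  row 6: 5 empty cells -> not full
Total rows cleared: 3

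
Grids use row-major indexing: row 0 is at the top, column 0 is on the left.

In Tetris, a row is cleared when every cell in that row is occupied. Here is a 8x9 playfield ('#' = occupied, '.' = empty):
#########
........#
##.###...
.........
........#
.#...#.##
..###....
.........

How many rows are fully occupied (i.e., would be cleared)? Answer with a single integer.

Check each row:
  row 0: 0 empty cells -> FULL (clear)
  row 1: 8 empty cells -> not full
  row 2: 4 empty cells -> not full
  row 3: 9 empty cells -> not full
  row 4: 8 empty cells -> not full
  row 5: 5 empty cells -> not full
  row 6: 6 empty cells -> not full
  row 7: 9 empty cells -> not full
Total rows cleared: 1

Answer: 1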